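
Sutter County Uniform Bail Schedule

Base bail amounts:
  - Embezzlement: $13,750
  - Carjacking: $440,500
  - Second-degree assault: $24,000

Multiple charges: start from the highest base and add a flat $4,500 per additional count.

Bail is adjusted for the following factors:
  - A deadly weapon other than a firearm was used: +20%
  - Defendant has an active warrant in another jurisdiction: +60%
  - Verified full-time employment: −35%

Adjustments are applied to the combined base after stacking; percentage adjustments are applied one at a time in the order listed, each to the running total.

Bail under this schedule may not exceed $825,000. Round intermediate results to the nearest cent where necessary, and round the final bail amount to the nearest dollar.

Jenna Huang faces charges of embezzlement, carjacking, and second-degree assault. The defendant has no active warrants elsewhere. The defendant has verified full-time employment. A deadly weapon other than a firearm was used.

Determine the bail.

$350,610

Base amounts from the schedule: embezzlement $13,750; carjacking $440,500; second-degree assault $24,000.
Stacking rule: highest base plus $4,500 per additional charge. Highest is carjacking at $440,500; 2 additional charges → +$9,000. Combined base = $449,500.
A deadly weapon other than a firearm was used (+20%): $449,500 × 1.2 = $539,400.
Verified full-time employment (−35%): $539,400 × 0.65 = $350,610.
$350,610 is within the $825,000 maximum.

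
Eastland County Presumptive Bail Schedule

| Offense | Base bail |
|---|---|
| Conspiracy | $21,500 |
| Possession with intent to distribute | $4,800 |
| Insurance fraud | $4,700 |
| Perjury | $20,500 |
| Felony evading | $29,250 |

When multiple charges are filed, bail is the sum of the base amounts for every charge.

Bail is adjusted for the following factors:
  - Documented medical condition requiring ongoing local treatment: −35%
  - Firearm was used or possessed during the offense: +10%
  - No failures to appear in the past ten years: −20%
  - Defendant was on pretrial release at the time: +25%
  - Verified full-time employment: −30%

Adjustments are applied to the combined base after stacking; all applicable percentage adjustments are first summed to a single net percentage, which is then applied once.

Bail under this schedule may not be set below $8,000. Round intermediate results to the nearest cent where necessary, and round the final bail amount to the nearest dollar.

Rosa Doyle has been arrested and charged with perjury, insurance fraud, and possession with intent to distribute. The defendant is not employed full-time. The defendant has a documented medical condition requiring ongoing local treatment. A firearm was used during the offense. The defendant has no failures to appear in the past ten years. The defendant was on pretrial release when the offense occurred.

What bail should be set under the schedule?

$24,000

Base amounts from the schedule: perjury $20,500; insurance fraud $4,700; possession with intent to distribute $4,800.
Stacking rule: sum of all bases. $20,500 + $4,700 + $4,800 = $30,000.
Net percentage adjustment: −35% +10% −20% +25% = −20%. $30,000 × 0.8 = $24,000.
$24,000 is at or above the $8,000 minimum.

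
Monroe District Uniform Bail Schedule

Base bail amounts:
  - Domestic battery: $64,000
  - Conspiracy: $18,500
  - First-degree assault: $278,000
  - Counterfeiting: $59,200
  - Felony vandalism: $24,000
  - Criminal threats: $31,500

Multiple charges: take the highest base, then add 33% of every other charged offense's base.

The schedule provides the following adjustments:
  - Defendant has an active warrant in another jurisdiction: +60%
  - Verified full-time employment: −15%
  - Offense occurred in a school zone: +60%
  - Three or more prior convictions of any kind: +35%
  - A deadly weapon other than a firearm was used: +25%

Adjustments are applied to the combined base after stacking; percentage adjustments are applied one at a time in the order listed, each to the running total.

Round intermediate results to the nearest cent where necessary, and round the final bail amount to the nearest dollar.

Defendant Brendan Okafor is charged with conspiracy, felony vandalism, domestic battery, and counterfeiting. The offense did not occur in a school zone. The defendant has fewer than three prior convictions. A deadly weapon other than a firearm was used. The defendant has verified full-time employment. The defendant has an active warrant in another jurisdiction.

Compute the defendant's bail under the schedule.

Base amounts from the schedule: conspiracy $18,500; felony vandalism $24,000; domestic battery $64,000; counterfeiting $59,200.
Stacking rule: highest base plus 33% of each additional charge. Highest is domestic battery at $64,000. Additional: $18,500 × 33% = $6,105; $24,000 × 33% = $7,920; $59,200 × 33% = $19,536. Combined base = $64,000 + $33,561 = $97,561.
Defendant has an active warrant in another jurisdiction (+60%): $97,561 × 1.6 = $156,097.60.
Verified full-time employment (−15%): $156,097.60 × 0.85 = $132,682.96.
A deadly weapon other than a firearm was used (+25%): $132,682.96 × 1.25 = $165,853.70.
Rounded to the nearest dollar: $165,854.

$165,854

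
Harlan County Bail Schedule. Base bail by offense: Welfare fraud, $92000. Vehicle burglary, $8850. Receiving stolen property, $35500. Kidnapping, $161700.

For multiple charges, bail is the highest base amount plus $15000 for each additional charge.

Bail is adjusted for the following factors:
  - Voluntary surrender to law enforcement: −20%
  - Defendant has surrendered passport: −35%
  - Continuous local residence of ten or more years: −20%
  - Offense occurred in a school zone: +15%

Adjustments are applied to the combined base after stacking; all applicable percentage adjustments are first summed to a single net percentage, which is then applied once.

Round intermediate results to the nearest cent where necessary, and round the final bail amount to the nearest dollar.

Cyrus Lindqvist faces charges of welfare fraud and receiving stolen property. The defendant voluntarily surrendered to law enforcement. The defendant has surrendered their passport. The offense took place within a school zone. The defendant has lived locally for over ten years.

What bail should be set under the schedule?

$42800

Base amounts from the schedule: welfare fraud $92000; receiving stolen property $35500.
Stacking rule: highest base plus $15000 per additional charge. Highest is welfare fraud at $92000; 1 additional charge → +$15000. Combined base = $107000.
Net percentage adjustment: −20% −35% −20% +15% = −60%. $107000 × 0.4 = $42800.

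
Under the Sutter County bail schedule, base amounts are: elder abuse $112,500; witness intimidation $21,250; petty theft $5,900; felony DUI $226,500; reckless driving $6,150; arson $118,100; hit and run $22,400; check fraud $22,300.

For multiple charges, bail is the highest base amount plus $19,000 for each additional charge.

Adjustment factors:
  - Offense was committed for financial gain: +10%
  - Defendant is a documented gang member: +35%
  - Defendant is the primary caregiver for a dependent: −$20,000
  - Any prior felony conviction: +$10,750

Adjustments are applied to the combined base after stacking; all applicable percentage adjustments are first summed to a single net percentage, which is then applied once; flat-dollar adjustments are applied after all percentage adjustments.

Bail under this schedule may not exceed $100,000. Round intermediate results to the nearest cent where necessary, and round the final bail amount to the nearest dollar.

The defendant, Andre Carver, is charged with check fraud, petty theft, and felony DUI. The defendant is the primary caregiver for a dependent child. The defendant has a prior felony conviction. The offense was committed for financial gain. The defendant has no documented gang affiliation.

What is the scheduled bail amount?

Base amounts from the schedule: check fraud $22,300; petty theft $5,900; felony DUI $226,500.
Stacking rule: highest base plus $19,000 per additional charge. Highest is felony DUI at $226,500; 2 additional charges → +$38,000. Combined base = $264,500.
Offense was committed for financial gain (+10%): $264,500 × 1.1 = $290,950.
Defendant is the primary caregiver for a dependent (−$20,000 flat): $290,950 − $20,000 = $270,950.
Any prior felony conviction (+$10,750 flat): $270,950 + $10,750 = $281,700.
Result $281,700 exceeds the maximum of $100,000; bail is capped at $100,000.

$100,000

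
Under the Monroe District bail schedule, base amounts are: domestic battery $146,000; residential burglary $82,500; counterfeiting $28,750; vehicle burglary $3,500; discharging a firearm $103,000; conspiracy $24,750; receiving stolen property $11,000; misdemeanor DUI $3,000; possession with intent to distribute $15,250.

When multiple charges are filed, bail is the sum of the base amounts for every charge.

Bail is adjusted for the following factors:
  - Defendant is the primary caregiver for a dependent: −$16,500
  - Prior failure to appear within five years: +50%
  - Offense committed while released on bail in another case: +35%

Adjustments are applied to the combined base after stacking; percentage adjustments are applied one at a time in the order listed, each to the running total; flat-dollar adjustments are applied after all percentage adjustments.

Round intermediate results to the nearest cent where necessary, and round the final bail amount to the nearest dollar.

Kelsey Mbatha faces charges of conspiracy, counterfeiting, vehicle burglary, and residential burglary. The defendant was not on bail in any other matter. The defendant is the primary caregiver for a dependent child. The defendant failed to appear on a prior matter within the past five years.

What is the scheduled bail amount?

$192,750

Base amounts from the schedule: conspiracy $24,750; counterfeiting $28,750; vehicle burglary $3,500; residential burglary $82,500.
Stacking rule: sum of all bases. $24,750 + $28,750 + $3,500 + $82,500 = $139,500.
Prior failure to appear within five years (+50%): $139,500 × 1.5 = $209,250.
Defendant is the primary caregiver for a dependent (−$16,500 flat): $209,250 − $16,500 = $192,750.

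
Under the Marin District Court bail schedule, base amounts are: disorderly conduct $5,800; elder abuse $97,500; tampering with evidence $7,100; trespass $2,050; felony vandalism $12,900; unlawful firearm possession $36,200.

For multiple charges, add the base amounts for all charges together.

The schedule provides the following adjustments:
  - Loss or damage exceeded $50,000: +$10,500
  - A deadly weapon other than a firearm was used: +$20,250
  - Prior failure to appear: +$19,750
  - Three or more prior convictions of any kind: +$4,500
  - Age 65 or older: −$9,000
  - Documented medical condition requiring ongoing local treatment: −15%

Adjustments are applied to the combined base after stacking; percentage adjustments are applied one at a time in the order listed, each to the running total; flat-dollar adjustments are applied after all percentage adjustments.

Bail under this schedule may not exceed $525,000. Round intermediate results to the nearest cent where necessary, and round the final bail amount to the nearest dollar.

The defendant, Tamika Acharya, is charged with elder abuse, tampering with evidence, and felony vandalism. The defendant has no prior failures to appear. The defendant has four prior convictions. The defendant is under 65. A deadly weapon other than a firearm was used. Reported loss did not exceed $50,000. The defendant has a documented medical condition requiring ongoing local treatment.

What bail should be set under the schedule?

Base amounts from the schedule: elder abuse $97,500; tampering with evidence $7,100; felony vandalism $12,900.
Stacking rule: sum of all bases. $97,500 + $7,100 + $12,900 = $117,500.
Documented medical condition requiring ongoing local treatment (−15%): $117,500 × 0.85 = $99,875.
A deadly weapon other than a firearm was used (+$20,250 flat): $99,875 + $20,250 = $120,125.
Three or more prior convictions of any kind (+$4,500 flat): $120,125 + $4,500 = $124,625.
$124,625 is within the $525,000 maximum.

$124,625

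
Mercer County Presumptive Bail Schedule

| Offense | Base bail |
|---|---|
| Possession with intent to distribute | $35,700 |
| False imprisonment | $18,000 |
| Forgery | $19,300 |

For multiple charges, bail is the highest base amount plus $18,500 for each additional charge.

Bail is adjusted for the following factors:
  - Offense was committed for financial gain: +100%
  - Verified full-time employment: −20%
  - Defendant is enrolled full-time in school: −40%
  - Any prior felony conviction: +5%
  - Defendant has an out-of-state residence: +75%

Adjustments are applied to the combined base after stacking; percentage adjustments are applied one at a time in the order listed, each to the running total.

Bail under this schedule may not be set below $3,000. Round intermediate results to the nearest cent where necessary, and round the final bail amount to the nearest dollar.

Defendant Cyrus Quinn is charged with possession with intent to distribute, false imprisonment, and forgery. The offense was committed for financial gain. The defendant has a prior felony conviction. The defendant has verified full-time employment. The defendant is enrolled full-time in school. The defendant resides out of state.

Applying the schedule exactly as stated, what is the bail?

Base amounts from the schedule: possession with intent to distribute $35,700; false imprisonment $18,000; forgery $19,300.
Stacking rule: highest base plus $18,500 per additional charge. Highest is possession with intent to distribute at $35,700; 2 additional charges → +$37,000. Combined base = $72,700.
Offense was committed for financial gain (+100%): $72,700 × 2 = $145,400.
Verified full-time employment (−20%): $145,400 × 0.8 = $116,320.
Defendant is enrolled full-time in school (−40%): $116,320 × 0.6 = $69,792.
Any prior felony conviction (+5%): $69,792 × 1.05 = $73,281.60.
Defendant has an out-of-state residence (+75%): $73,281.60 × 1.75 = $128,242.80.
$128,242.80 is at or above the $3,000 minimum.
Rounded to the nearest dollar: $128,243.

$128,243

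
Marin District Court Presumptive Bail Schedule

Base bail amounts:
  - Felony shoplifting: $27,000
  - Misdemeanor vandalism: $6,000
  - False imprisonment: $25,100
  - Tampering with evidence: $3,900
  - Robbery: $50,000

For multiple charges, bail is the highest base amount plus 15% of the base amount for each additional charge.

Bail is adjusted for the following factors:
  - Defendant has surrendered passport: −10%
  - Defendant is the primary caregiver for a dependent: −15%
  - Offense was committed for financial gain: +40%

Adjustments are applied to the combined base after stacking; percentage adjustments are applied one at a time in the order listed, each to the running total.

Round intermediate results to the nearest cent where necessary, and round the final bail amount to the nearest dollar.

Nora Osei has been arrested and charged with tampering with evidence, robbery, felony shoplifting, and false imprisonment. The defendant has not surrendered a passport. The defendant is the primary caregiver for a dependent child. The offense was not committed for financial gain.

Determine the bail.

Base amounts from the schedule: tampering with evidence $3,900; robbery $50,000; felony shoplifting $27,000; false imprisonment $25,100.
Stacking rule: highest base plus 15% of each additional charge. Highest is robbery at $50,000. Additional: $3,900 × 15% = $585; $27,000 × 15% = $4,050; $25,100 × 15% = $3,765. Combined base = $50,000 + $8,400 = $58,400.
Defendant is the primary caregiver for a dependent (−15%): $58,400 × 0.85 = $49,640.

$49,640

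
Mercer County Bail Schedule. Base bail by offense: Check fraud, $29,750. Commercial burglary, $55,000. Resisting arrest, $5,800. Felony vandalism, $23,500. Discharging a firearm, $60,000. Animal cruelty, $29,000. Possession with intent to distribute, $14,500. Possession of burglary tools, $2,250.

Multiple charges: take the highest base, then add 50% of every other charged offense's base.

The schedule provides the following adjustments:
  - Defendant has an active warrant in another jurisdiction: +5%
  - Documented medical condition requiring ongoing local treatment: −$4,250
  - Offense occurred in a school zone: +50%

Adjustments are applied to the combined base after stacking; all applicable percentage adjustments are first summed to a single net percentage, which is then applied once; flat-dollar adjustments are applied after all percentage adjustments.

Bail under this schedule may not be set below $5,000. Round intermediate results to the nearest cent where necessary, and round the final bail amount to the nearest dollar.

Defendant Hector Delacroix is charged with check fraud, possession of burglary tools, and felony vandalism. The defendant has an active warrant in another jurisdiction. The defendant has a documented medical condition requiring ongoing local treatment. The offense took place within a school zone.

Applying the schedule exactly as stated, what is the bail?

$61,819

Base amounts from the schedule: check fraud $29,750; possession of burglary tools $2,250; felony vandalism $23,500.
Stacking rule: highest base plus 50% of each additional charge. Highest is check fraud at $29,750. Additional: $2,250 × 50% = $1,125; $23,500 × 50% = $11,750. Combined base = $29,750 + $12,875 = $42,625.
Net percentage adjustment: +5% +50% = +55%. $42,625 × 1.55 = $66,068.75.
Documented medical condition requiring ongoing local treatment (−$4,250 flat): $66,068.75 − $4,250 = $61,818.75.
$61,818.75 is at or above the $5,000 minimum.
Rounded to the nearest dollar: $61,819.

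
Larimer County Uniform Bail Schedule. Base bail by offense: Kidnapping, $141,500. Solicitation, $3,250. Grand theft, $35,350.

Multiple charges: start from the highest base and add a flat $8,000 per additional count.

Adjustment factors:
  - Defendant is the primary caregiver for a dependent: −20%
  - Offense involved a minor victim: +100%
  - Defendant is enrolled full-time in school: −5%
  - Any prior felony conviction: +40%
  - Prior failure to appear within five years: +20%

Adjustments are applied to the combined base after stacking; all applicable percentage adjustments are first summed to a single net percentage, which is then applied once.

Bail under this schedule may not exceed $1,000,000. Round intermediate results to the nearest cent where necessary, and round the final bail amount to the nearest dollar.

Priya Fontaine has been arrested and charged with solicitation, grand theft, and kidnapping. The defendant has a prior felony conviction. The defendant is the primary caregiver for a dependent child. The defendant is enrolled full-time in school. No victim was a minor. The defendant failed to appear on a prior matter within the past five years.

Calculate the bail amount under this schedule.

Base amounts from the schedule: solicitation $3,250; grand theft $35,350; kidnapping $141,500.
Stacking rule: highest base plus $8,000 per additional charge. Highest is kidnapping at $141,500; 2 additional charges → +$16,000. Combined base = $157,500.
Net percentage adjustment: −20% −5% +40% +20% = +35%. $157,500 × 1.35 = $212,625.
$212,625 is within the $1,000,000 maximum.

$212,625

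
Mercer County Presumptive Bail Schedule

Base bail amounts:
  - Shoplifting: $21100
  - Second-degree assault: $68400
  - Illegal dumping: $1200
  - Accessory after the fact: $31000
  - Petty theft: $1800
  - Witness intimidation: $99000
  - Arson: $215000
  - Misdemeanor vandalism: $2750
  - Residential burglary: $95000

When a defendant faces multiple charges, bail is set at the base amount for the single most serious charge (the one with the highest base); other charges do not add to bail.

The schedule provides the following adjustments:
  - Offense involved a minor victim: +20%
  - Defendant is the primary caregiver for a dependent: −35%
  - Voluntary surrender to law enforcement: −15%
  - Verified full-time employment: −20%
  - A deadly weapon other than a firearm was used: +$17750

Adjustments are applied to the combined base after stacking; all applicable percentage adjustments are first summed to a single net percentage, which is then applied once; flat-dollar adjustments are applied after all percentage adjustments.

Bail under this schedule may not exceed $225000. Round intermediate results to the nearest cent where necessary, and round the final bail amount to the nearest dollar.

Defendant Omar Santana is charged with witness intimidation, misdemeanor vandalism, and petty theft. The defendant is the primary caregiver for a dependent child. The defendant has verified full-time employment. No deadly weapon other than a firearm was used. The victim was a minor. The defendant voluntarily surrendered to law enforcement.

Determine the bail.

Base amounts from the schedule: witness intimidation $99000; misdemeanor vandalism $2750; petty theft $1800.
Stacking rule: use the highest base only. Highest is witness intimidation at $99000. Combined base = $99000.
Net percentage adjustment: +20% −35% −15% −20% = −50%. $99000 × 0.5 = $49500.
$49500 is within the $225000 maximum.

$49500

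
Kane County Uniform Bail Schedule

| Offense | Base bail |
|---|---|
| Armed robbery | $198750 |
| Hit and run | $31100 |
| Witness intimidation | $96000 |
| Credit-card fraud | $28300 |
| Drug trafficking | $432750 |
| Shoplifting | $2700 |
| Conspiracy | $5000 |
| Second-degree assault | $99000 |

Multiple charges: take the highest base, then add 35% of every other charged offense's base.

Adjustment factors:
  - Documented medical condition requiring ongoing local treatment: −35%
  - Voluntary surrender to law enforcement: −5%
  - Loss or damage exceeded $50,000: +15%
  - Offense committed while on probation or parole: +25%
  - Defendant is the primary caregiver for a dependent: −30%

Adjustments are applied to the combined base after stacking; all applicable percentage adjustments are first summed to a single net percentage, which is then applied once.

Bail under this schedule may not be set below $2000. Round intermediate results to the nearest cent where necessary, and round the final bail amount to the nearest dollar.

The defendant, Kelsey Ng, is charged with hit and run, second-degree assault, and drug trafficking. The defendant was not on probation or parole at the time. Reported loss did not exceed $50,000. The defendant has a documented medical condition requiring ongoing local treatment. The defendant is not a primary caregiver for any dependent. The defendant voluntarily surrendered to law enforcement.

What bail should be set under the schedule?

Base amounts from the schedule: hit and run $31100; second-degree assault $99000; drug trafficking $432750.
Stacking rule: highest base plus 35% of each additional charge. Highest is drug trafficking at $432750. Additional: $31100 × 35% = $10885; $99000 × 35% = $34650. Combined base = $432750 + $45535 = $478285.
Net percentage adjustment: −35% −5% = −40%. $478285 × 0.6 = $286971.
$286971 is at or above the $2000 minimum.

$286971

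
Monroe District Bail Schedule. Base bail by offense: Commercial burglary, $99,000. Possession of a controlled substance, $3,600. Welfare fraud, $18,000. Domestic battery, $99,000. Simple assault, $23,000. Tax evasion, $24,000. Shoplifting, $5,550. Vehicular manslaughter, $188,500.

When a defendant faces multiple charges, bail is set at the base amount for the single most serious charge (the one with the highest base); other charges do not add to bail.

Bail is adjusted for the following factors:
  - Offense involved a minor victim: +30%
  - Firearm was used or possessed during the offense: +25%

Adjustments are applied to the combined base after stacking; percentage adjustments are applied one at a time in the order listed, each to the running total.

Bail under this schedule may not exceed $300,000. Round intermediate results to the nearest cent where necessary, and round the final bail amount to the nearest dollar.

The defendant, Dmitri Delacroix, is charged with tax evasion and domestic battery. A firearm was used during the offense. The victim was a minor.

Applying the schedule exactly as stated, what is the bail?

Base amounts from the schedule: tax evasion $24,000; domestic battery $99,000.
Stacking rule: use the highest base only. Highest is domestic battery at $99,000. Combined base = $99,000.
Offense involved a minor victim (+30%): $99,000 × 1.3 = $128,700.
Firearm was used or possessed during the offense (+25%): $128,700 × 1.25 = $160,875.
$160,875 is within the $300,000 maximum.

$160,875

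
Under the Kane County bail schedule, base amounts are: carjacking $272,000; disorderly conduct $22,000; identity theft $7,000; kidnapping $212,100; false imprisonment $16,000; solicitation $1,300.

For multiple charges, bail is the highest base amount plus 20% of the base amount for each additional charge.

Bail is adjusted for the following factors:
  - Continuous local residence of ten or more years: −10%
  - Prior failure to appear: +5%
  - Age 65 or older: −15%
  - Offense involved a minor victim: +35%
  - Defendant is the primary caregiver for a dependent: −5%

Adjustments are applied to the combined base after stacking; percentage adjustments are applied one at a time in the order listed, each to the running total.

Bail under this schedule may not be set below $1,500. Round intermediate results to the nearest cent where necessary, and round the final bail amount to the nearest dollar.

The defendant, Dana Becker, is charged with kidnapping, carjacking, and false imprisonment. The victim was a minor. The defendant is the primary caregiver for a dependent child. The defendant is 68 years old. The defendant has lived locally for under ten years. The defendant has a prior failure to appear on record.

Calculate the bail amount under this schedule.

$363,558

Base amounts from the schedule: kidnapping $212,100; carjacking $272,000; false imprisonment $16,000.
Stacking rule: highest base plus 20% of each additional charge. Highest is carjacking at $272,000. Additional: $212,100 × 20% = $42,420; $16,000 × 20% = $3,200. Combined base = $272,000 + $45,620 = $317,620.
Prior failure to appear (+5%): $317,620 × 1.05 = $333,501.
Age 65 or older (−15%): $333,501 × 0.85 = $283,475.85.
Offense involved a minor victim (+35%): $283,475.85 × 1.35 = $382,692.40.
Defendant is the primary caregiver for a dependent (−5%): $382,692.40 × 0.95 = $363,557.78.
$363,557.78 is at or above the $1,500 minimum.
Rounded to the nearest dollar: $363,558.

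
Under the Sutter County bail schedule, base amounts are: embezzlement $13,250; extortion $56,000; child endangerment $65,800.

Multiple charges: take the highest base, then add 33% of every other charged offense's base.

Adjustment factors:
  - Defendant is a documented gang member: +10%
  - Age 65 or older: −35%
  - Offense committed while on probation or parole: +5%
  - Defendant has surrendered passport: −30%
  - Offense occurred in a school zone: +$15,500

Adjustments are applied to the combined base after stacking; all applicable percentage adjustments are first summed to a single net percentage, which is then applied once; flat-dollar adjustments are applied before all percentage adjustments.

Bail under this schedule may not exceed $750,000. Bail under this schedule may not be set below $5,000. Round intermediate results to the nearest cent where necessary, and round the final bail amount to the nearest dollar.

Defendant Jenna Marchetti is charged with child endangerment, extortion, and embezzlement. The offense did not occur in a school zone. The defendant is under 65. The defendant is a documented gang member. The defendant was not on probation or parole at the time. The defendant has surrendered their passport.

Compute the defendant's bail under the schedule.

$70,922

Base amounts from the schedule: child endangerment $65,800; extortion $56,000; embezzlement $13,250.
Stacking rule: highest base plus 33% of each additional charge. Highest is child endangerment at $65,800. Additional: $56,000 × 33% = $18,480; $13,250 × 33% = $4,372.50. Combined base = $65,800 + $22,852.50 = $88,652.50.
Net percentage adjustment: +10% −30% = −20%. $88,652.50 × 0.8 = $70,922.
$70,922 is within the $750,000 maximum.
$70,922 is at or above the $5,000 minimum.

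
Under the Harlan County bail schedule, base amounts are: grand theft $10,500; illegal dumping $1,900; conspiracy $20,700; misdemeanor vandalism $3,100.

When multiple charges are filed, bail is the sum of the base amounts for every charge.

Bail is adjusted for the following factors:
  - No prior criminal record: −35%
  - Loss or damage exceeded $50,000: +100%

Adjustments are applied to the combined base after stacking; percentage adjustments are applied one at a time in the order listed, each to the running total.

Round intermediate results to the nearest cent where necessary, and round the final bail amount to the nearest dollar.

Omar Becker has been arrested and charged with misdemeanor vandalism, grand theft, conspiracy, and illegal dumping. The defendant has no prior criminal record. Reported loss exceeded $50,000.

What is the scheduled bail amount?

Base amounts from the schedule: misdemeanor vandalism $3,100; grand theft $10,500; conspiracy $20,700; illegal dumping $1,900.
Stacking rule: sum of all bases. $3,100 + $10,500 + $20,700 + $1,900 = $36,200.
No prior criminal record (−35%): $36,200 × 0.65 = $23,530.
Loss or damage exceeded $50,000 (+100%): $23,530 × 2 = $47,060.

$47,060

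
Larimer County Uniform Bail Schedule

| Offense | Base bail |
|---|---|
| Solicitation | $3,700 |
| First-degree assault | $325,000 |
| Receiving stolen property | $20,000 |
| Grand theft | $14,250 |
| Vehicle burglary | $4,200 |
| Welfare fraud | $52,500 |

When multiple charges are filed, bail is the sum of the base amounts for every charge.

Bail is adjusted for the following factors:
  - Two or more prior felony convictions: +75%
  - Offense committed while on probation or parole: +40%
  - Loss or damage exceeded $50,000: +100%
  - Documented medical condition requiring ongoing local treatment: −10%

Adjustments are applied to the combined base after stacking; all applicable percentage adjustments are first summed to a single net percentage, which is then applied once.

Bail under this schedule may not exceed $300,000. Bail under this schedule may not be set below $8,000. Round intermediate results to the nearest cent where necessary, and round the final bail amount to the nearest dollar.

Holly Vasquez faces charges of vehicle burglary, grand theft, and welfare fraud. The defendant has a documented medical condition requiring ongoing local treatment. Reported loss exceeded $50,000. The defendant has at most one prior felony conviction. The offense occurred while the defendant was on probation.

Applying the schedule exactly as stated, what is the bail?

Base amounts from the schedule: vehicle burglary $4,200; grand theft $14,250; welfare fraud $52,500.
Stacking rule: sum of all bases. $4,200 + $14,250 + $52,500 = $70,950.
Net percentage adjustment: +40% +100% −10% = +130%. $70,950 × 2.3 = $163,185.
$163,185 is within the $300,000 maximum.
$163,185 is at or above the $8,000 minimum.

$163,185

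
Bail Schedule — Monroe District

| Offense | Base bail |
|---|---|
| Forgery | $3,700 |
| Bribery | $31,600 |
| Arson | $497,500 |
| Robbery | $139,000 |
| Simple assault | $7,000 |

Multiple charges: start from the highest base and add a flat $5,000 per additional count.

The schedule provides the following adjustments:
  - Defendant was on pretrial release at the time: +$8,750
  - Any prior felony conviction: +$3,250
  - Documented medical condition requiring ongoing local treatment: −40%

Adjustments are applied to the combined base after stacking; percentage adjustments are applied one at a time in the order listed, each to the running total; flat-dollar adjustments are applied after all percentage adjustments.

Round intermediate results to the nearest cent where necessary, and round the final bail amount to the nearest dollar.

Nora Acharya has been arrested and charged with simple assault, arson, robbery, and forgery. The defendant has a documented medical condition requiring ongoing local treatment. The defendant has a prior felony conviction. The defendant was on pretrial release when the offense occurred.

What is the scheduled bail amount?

Base amounts from the schedule: simple assault $7,000; arson $497,500; robbery $139,000; forgery $3,700.
Stacking rule: highest base plus $5,000 per additional charge. Highest is arson at $497,500; 3 additional charges → +$15,000. Combined base = $512,500.
Documented medical condition requiring ongoing local treatment (−40%): $512,500 × 0.6 = $307,500.
Defendant was on pretrial release at the time (+$8,750 flat): $307,500 + $8,750 = $316,250.
Any prior felony conviction (+$3,250 flat): $316,250 + $3,250 = $319,500.

$319,500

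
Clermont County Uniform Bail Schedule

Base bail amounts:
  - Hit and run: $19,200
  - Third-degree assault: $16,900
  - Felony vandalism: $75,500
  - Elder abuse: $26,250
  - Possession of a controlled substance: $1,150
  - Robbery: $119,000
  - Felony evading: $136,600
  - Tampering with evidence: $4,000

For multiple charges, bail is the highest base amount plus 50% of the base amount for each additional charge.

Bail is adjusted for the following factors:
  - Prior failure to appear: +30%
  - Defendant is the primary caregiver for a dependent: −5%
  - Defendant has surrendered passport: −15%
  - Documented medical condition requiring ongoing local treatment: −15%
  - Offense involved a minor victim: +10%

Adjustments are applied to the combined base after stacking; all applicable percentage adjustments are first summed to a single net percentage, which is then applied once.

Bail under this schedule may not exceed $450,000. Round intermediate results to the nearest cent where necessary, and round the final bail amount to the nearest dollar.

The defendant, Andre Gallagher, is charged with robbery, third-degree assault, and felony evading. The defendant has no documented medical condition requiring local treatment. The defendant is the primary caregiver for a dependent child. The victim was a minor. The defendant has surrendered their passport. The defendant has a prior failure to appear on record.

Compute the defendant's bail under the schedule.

Base amounts from the schedule: robbery $119,000; third-degree assault $16,900; felony evading $136,600.
Stacking rule: highest base plus 50% of each additional charge. Highest is felony evading at $136,600. Additional: $119,000 × 50% = $59,500; $16,900 × 50% = $8,450. Combined base = $136,600 + $67,950 = $204,550.
Net percentage adjustment: +30% −5% −15% +10% = +20%. $204,550 × 1.2 = $245,460.
$245,460 is within the $450,000 maximum.

$245,460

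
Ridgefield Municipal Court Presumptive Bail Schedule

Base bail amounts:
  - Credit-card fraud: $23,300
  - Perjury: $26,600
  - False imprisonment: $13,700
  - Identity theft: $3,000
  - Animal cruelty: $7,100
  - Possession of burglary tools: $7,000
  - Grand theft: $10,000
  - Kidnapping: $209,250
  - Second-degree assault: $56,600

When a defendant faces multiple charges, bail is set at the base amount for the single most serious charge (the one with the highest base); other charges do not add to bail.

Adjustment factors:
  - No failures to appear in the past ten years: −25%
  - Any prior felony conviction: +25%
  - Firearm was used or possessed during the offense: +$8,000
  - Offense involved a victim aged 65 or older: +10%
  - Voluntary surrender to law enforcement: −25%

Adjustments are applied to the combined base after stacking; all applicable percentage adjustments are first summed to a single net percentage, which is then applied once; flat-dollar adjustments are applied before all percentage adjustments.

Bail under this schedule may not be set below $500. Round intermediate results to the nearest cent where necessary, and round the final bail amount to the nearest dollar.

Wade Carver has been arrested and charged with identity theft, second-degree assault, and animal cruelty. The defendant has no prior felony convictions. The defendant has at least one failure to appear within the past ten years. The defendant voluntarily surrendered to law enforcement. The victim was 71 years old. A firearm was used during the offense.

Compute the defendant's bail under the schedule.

Base amounts from the schedule: identity theft $3,000; second-degree assault $56,600; animal cruelty $7,100.
Stacking rule: use the highest base only. Highest is second-degree assault at $56,600. Combined base = $56,600.
Firearm was used or possessed during the offense (+$8,000 flat): $56,600 + $8,000 = $64,600.
Net percentage adjustment: +10% −25% = −15%. $64,600 × 0.85 = $54,910.
$54,910 is at or above the $500 minimum.

$54,910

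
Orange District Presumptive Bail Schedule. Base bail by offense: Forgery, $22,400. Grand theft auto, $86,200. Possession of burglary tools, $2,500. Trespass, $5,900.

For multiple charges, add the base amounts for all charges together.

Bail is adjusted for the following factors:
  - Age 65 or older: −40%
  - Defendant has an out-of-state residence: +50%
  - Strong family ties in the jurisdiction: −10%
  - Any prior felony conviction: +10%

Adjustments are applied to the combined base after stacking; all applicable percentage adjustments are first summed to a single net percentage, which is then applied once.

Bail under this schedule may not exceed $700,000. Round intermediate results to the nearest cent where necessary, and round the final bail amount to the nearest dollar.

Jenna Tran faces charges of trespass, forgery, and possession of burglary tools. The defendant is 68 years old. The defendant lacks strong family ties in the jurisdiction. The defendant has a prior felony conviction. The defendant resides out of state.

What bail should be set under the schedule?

$36,960

Base amounts from the schedule: trespass $5,900; forgery $22,400; possession of burglary tools $2,500.
Stacking rule: sum of all bases. $5,900 + $22,400 + $2,500 = $30,800.
Net percentage adjustment: −40% +50% +10% = +20%. $30,800 × 1.2 = $36,960.
$36,960 is within the $700,000 maximum.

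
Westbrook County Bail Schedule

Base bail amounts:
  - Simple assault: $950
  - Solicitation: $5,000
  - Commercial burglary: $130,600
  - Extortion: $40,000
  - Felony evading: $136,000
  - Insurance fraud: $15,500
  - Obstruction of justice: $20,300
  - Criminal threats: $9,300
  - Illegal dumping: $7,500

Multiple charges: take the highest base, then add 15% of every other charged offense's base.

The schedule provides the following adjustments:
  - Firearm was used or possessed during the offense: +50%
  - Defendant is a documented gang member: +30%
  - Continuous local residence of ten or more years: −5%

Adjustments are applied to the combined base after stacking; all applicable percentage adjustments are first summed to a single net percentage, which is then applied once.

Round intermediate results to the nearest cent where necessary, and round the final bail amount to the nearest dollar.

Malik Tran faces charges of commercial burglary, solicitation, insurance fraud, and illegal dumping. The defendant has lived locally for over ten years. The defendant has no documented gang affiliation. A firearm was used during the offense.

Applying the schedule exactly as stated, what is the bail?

Base amounts from the schedule: commercial burglary $130,600; solicitation $5,000; insurance fraud $15,500; illegal dumping $7,500.
Stacking rule: highest base plus 15% of each additional charge. Highest is commercial burglary at $130,600. Additional: $5,000 × 15% = $750; $15,500 × 15% = $2,325; $7,500 × 15% = $1,125. Combined base = $130,600 + $4,200 = $134,800.
Net percentage adjustment: +50% −5% = +45%. $134,800 × 1.45 = $195,460.

$195,460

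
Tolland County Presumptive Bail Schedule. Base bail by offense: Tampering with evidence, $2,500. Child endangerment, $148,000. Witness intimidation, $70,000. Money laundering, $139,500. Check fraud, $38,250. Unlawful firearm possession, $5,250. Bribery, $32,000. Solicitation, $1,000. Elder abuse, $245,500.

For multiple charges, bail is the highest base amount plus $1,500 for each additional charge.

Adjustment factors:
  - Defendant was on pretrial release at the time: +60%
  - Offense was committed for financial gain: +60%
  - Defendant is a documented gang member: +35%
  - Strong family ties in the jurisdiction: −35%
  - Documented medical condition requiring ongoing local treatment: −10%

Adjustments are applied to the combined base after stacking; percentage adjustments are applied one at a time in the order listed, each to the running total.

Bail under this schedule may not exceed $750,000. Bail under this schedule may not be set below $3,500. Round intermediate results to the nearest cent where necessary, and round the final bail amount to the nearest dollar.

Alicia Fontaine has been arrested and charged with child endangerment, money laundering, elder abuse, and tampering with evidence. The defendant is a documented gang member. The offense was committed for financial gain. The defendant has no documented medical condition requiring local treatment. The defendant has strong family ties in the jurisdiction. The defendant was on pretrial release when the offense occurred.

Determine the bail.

Base amounts from the schedule: child endangerment $148,000; money laundering $139,500; elder abuse $245,500; tampering with evidence $2,500.
Stacking rule: highest base plus $1,500 per additional charge. Highest is elder abuse at $245,500; 3 additional charges → +$4,500. Combined base = $250,000.
Defendant was on pretrial release at the time (+60%): $250,000 × 1.6 = $400,000.
Offense was committed for financial gain (+60%): $400,000 × 1.6 = $640,000.
Defendant is a documented gang member (+35%): $640,000 × 1.35 = $864,000.
Strong family ties in the jurisdiction (−35%): $864,000 × 0.65 = $561,600.
$561,600 is within the $750,000 maximum.
$561,600 is at or above the $3,500 minimum.

$561,600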